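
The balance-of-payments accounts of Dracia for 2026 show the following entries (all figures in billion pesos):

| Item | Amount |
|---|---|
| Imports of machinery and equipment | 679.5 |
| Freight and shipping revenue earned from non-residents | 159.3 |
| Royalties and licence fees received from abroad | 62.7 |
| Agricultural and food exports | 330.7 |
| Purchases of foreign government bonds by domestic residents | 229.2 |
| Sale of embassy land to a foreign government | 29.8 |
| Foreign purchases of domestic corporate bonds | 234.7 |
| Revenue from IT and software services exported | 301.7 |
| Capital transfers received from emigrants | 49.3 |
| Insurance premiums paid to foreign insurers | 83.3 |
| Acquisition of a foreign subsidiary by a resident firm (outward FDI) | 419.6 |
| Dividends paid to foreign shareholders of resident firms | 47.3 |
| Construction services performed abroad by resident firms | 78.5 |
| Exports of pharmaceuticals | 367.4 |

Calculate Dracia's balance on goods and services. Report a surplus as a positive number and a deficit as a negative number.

537.5

Goods: 330.7 + 367.4 - 679.5 = 18.6
Services: 62.7 + 301.7 + 78.5 + 159.3 - 83.3 = 518.9
Trade balance = 18.6 + 518.9 = 537.5
(Excluded from the trade balance — financial account: purchases of foreign government bonds by domestic residents 229.2, foreign purchases of domestic corporate bonds 234.7, acquisition of a foreign subsidiary by a resident firm (outward FDI) 419.6; capital account: sale of embassy land to a foreign government 29.8, capital transfers received from emigrants 49.3; primary income: dividends paid to foreign shareholders of resident firms 47.3.)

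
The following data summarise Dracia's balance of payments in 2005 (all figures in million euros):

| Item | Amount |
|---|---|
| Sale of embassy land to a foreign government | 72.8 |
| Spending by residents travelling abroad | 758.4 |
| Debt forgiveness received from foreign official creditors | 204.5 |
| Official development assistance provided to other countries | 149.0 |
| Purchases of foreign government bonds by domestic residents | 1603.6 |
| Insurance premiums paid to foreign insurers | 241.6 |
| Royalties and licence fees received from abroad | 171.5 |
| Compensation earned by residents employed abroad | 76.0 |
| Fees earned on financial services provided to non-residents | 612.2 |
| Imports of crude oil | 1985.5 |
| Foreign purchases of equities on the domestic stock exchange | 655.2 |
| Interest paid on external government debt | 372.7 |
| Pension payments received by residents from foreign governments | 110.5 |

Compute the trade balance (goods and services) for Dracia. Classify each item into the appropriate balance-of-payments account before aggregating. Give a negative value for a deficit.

Goods: -1985.5
Services: -758.4 - 241.6 + 171.5 + 612.2 = -216.3
Trade balance = -1985.5 + (-216.3) = -2201.8
(Excluded from the trade balance — capital account: sale of embassy land to a foreign government 72.8, debt forgiveness received from foreign official creditors 204.5; secondary income: official development assistance provided to other countries 149.0, pension payments received by residents from foreign governments 110.5; financial account: purchases of foreign government bonds by domestic residents 1603.6, foreign purchases of equities on the domestic stock exchange 655.2; primary income: compensation earned by residents employed abroad 76.0, interest paid on external government debt 372.7.)

-2201.8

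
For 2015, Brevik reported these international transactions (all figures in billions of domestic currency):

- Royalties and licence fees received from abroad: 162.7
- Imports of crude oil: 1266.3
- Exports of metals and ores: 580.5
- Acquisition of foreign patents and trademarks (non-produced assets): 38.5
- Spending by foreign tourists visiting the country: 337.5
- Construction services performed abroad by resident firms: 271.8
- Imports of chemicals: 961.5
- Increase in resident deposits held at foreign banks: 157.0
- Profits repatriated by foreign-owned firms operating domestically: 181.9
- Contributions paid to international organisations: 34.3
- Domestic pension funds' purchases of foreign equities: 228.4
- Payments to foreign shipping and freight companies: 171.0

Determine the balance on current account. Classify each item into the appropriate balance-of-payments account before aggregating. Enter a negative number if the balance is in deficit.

Goods: 580.5 - 1266.3 - 961.5 = -1647.3
Services: -171.0 + 337.5 + 271.8 + 162.7 = 601.0
Primary income: -181.9
Secondary income: -34.3
Current account = (-1647.3) + 601.0 + (-181.9) + (-34.3) = -1262.5
(Excluded from the current account — capital account: acquisition of foreign patents and trademarks (non-produced assets) 38.5; financial account: increase in resident deposits held at foreign banks 157.0, domestic pension funds' purchases of foreign equities 228.4.)

-1262.5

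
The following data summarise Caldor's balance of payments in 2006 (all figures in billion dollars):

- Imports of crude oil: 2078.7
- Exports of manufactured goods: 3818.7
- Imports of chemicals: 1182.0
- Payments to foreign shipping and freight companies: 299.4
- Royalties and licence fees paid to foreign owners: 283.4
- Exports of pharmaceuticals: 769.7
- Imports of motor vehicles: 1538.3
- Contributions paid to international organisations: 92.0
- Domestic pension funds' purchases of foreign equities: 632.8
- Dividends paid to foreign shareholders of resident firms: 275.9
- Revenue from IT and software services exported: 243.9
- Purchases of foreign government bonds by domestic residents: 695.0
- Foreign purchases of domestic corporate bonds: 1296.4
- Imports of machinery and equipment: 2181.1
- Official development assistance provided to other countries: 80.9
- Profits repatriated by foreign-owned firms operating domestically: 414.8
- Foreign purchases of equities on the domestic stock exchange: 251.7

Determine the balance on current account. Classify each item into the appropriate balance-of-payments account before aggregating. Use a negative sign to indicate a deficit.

-3594.2

Goods: 769.7 - 1182.0 + 3818.7 - 2181.1 - 2078.7 - 1538.3 = -2391.7
Services: -283.4 - 299.4 + 243.9 = -338.9
Primary income: -275.9 - 414.8 = -690.7
Secondary income: -80.9 - 92.0 = -172.9
Current account = (-2391.7) + (-338.9) + (-690.7) + (-172.9) = -3594.2
(Excluded from the current account — financial account: domestic pension funds' purchases of foreign equities 632.8, purchases of foreign government bonds by domestic residents 695.0, foreign purchases of domestic corporate bonds 1296.4, foreign purchases of equities on the domestic stock exchange 251.7.)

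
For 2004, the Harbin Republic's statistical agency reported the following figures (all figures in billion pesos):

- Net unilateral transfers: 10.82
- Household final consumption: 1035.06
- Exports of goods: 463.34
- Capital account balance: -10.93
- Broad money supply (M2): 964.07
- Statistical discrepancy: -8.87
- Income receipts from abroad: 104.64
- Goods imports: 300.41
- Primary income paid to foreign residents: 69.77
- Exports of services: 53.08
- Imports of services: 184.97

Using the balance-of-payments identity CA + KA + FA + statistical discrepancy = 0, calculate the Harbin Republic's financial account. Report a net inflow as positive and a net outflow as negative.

Goods balance = 463.34 - 300.41 = 162.93
Services balance = 53.08 - 184.97 = -131.89
Trade balance (goods + services) = 162.93 + (-131.89) = 31.04
Net primary income = 104.64 - 69.77 = 34.87
Net secondary income = 10.82
Current account = 31.04 + 34.87 + 10.82 = 76.73
Financial account = -(76.73 + (-10.93) + (-8.87)) = -56.93

-56.93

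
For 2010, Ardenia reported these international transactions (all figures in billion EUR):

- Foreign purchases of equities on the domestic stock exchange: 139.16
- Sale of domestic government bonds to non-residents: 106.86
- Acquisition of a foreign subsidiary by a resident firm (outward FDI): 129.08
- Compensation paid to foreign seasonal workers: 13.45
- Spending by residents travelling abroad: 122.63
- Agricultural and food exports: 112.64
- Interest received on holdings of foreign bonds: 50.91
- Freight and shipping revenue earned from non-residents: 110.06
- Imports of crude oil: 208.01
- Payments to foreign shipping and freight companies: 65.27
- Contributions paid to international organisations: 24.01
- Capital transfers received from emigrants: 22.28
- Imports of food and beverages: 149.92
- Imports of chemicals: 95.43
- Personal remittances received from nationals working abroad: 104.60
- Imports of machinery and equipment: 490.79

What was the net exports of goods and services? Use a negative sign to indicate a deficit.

-909.35

Goods: -95.43 - 208.01 + 112.64 - 490.79 - 149.92 = -831.51
Services: 110.06 - 65.27 - 122.63 = -77.84
Trade balance = -831.51 + (-77.84) = -909.35
(Excluded from the trade balance — financial account: foreign purchases of equities on the domestic stock exchange 139.16, sale of domestic government bonds to non-residents 106.86, acquisition of a foreign subsidiary by a resident firm (outward FDI) 129.08; primary income: compensation paid to foreign seasonal workers 13.45, interest received on holdings of foreign bonds 50.91; secondary income: contributions paid to international organisations 24.01, personal remittances received from nationals working abroad 104.60; capital account: capital transfers received from emigrants 22.28.)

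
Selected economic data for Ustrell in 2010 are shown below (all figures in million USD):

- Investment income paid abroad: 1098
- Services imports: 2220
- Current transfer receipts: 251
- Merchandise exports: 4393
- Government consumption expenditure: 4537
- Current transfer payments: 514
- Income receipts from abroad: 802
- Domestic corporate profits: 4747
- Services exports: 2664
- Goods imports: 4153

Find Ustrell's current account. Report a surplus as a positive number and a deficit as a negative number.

Goods balance = 4393 - 4153 = 240
Services balance = 2664 - 2220 = 444
Trade balance (goods + services) = 240 + 444 = 684
Net primary income = 802 - 1098 = -296
Net secondary income = 251 - 514 = -263
Current account = 684 + (-296) + (-263) = 125

125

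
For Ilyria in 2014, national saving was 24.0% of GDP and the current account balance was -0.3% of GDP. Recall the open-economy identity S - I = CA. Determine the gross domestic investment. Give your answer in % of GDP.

24.3

I = S - CA = 24.0 - (-0.3) = 24.3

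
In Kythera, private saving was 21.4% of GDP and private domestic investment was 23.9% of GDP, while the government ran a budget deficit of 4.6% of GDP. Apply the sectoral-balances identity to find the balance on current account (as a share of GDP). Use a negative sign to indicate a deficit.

By the sectoral-balances identity, CA = (S_private - I) + (T - G).
Private balance = 21.4 - 23.9 = -2.5
Government balance (T - G) = -4.6
CA = -2.5 + (-4.6) = -7.1

-7.1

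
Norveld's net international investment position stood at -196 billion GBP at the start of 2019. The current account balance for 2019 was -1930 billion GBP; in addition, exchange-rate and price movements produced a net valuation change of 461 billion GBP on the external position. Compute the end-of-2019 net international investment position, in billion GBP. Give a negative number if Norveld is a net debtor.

-1665

Change in NIIP = current account + net valuation change = -1930 + 461 = -1469
End-of-year NIIP = -196 + (-1469) = -1665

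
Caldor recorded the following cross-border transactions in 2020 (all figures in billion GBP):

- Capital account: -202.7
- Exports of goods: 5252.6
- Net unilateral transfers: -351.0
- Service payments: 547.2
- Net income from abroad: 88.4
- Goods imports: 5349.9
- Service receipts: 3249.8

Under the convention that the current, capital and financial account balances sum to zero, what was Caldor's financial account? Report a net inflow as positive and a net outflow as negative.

Goods balance = 5252.6 - 5349.9 = -97.3
Services balance = 3249.8 - 547.2 = 2702.6
Trade balance (goods + services) = -97.3 + 2702.6 = 2605.3
Net primary income = 88.4
Net secondary income = -351.0
Current account = 2605.3 + 88.4 + (-351.0) = 2342.7
Financial account = -(2342.7 + (-202.7)) = -2140.0

-2140.0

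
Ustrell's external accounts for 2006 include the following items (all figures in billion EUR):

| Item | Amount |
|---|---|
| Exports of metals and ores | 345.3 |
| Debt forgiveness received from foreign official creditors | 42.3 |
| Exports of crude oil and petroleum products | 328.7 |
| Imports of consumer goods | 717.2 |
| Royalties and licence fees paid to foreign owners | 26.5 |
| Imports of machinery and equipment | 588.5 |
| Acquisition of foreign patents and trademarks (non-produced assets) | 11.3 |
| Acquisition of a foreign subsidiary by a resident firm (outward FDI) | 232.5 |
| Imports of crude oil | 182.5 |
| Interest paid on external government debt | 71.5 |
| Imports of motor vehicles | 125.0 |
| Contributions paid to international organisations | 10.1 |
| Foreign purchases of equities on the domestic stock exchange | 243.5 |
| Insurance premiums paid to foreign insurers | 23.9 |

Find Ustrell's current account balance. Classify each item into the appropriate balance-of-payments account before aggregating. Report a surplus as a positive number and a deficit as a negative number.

-1071.2

Goods: -588.5 - 125.0 - 717.2 - 182.5 + 345.3 + 328.7 = -939.2
Services: -26.5 - 23.9 = -50.4
Primary income: -71.5
Secondary income: -10.1
Current account = (-939.2) + (-50.4) + (-71.5) + (-10.1) = -1071.2
(Excluded from the current account — capital account: debt forgiveness received from foreign official creditors 42.3, acquisition of foreign patents and trademarks (non-produced assets) 11.3; financial account: acquisition of a foreign subsidiary by a resident firm (outward FDI) 232.5, foreign purchases of equities on the domestic stock exchange 243.5.)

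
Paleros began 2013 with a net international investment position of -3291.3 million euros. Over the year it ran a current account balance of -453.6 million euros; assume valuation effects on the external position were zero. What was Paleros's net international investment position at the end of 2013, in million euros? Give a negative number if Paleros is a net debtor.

With no valuation effects, change in NIIP = current account = -453.6
End-of-year NIIP = -3291.3 + (-453.6) = -3744.9

-3744.9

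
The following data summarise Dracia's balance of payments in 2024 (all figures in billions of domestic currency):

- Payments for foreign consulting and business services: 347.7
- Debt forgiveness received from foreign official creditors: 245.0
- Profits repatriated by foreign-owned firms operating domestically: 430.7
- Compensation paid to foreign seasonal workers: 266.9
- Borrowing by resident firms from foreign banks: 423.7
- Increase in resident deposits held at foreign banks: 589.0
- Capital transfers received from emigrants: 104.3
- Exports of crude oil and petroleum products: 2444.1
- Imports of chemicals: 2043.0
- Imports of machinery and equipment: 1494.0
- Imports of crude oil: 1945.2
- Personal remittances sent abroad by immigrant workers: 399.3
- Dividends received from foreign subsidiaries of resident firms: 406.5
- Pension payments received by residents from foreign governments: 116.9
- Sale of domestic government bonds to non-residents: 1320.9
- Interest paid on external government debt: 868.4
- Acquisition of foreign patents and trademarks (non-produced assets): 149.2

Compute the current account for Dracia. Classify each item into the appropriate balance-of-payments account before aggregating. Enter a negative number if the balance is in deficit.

Goods: -2043.0 - 1494.0 - 1945.2 + 2444.1 = -3038.1
Services: -347.7
Primary income: 406.5 - 430.7 - 868.4 - 266.9 = -1159.5
Secondary income: -399.3 + 116.9 = -282.4
Current account = (-3038.1) + (-347.7) + (-1159.5) + (-282.4) = -4827.7
(Excluded from the current account — capital account: debt forgiveness received from foreign official creditors 245.0, capital transfers received from emigrants 104.3, acquisition of foreign patents and trademarks (non-produced assets) 149.2; financial account: borrowing by resident firms from foreign banks 423.7, increase in resident deposits held at foreign banks 589.0, sale of domestic government bonds to non-residents 1320.9.)

-4827.7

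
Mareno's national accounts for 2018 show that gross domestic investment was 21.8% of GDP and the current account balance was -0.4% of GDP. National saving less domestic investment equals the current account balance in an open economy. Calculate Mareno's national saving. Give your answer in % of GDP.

S - I = CA (net lending to the rest of the world).
S = I + CA = 21.8 + (-0.4) = 21.4

21.4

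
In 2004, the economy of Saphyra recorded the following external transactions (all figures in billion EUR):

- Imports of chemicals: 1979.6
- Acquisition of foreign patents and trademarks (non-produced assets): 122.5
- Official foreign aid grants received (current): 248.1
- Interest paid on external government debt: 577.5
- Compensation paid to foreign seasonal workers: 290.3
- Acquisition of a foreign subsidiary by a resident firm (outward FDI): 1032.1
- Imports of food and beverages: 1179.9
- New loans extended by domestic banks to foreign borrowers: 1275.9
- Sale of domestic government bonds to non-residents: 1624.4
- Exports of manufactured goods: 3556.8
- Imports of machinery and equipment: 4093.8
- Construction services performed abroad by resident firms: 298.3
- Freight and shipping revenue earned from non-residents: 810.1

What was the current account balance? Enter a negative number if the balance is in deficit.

-3207.8

Goods: -4093.8 - 1979.6 + 3556.8 - 1179.9 = -3696.5
Services: 298.3 + 810.1 = 1108.4
Primary income: -290.3 - 577.5 = -867.8
Secondary income: 248.1
Current account = (-3696.5) + 1108.4 + (-867.8) + 248.1 = -3207.8
(Excluded from the current account — capital account: acquisition of foreign patents and trademarks (non-produced assets) 122.5; financial account: acquisition of a foreign subsidiary by a resident firm (outward FDI) 1032.1, new loans extended by domestic banks to foreign borrowers 1275.9, sale of domestic government bonds to non-residents 1624.4.)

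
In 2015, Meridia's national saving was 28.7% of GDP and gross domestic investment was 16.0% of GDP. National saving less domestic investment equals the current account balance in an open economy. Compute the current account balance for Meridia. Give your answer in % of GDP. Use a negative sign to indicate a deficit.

12.7

S - I = CA (net lending to the rest of the world).
CA = S - I = 28.7 - 16.0 = 12.7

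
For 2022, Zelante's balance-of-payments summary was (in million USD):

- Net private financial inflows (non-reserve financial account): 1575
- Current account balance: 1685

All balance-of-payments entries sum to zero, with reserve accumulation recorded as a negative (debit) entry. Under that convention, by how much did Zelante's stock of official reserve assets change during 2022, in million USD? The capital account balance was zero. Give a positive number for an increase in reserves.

3260

Official reserve transactions balance = -(1685 + 1575) = -3260
An accumulation of reserves is recorded as a debit (negative entry), so the change in the stock of reserves is the negative of that balance.
Change in official reserves = -(-3260) = 3260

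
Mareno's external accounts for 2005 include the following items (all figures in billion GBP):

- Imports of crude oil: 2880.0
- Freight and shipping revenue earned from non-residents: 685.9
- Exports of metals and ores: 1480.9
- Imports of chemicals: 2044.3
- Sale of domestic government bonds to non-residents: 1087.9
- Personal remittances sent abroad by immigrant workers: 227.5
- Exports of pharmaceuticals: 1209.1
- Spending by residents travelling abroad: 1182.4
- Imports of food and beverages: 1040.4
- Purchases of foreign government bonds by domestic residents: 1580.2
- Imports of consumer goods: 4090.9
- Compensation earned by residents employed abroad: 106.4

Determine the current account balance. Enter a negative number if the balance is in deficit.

-7983.2

Goods: -2044.3 - 1040.4 + 1209.1 - 4090.9 + 1480.9 - 2880.0 = -7365.6
Services: -1182.4 + 685.9 = -496.5
Primary income: 106.4
Secondary income: -227.5
Current account = (-7365.6) + (-496.5) + 106.4 + (-227.5) = -7983.2
(Excluded from the current account — financial account: sale of domestic government bonds to non-residents 1087.9, purchases of foreign government bonds by domestic residents 1580.2.)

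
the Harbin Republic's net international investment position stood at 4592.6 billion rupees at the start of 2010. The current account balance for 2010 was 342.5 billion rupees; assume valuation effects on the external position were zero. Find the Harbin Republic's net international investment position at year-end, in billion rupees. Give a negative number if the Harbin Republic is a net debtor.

4935.1

With no valuation effects, change in NIIP = current account = 342.5
End-of-year NIIP = 4592.6 + 342.5 = 4935.1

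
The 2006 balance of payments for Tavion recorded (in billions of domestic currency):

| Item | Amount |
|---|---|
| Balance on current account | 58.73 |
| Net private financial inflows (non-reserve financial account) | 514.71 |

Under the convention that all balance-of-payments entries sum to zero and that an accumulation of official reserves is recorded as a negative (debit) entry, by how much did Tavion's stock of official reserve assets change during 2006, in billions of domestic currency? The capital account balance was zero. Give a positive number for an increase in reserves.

Official reserve transactions balance = -(58.73 + 514.71) = -573.44
An accumulation of reserves is recorded as a debit (negative entry), so the change in the stock of reserves is the negative of that balance.
Change in official reserves = -(-573.44) = 573.44

573.44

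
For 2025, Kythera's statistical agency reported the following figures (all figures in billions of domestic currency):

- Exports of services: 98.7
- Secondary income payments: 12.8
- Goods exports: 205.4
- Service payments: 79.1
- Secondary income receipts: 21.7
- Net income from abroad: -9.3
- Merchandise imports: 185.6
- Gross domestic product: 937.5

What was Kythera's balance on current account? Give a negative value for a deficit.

Goods balance = 205.4 - 185.6 = 19.8
Services balance = 98.7 - 79.1 = 19.6
Trade balance (goods + services) = 19.8 + 19.6 = 39.4
Net primary income = -9.3
Net secondary income = 21.7 - 12.8 = 8.9
Current account = 39.4 + (-9.3) + 8.9 = 39.0

39.0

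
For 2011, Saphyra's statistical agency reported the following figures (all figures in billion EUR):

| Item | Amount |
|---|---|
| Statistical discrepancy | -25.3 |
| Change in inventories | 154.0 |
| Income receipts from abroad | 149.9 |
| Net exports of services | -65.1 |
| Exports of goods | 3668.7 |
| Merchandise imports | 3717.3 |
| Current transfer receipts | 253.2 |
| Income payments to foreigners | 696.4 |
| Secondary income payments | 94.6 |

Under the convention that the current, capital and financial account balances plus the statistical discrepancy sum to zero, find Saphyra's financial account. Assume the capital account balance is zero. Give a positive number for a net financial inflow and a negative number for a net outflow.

526.9

Goods balance = 3668.7 - 3717.3 = -48.6
Services balance = -65.1
Trade balance (goods + services) = -48.6 + (-65.1) = -113.7
Net primary income = 149.9 - 696.4 = -546.5
Net secondary income = 253.2 - 94.6 = 158.6
Current account = -113.7 + (-546.5) + 158.6 = -501.6
Financial account = -(-501.6 + (-25.3)) = 526.9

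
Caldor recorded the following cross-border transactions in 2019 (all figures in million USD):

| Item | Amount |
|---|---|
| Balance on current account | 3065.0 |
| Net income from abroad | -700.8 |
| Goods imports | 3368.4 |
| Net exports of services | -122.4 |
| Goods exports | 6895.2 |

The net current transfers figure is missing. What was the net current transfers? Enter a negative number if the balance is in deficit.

Current account = goods balance + services balance + net primary income + net secondary income
Sum of the known components = 2703.6
Net current transfers = CA - (known components) = 3065.0 - 2703.6 = 361.4

361.4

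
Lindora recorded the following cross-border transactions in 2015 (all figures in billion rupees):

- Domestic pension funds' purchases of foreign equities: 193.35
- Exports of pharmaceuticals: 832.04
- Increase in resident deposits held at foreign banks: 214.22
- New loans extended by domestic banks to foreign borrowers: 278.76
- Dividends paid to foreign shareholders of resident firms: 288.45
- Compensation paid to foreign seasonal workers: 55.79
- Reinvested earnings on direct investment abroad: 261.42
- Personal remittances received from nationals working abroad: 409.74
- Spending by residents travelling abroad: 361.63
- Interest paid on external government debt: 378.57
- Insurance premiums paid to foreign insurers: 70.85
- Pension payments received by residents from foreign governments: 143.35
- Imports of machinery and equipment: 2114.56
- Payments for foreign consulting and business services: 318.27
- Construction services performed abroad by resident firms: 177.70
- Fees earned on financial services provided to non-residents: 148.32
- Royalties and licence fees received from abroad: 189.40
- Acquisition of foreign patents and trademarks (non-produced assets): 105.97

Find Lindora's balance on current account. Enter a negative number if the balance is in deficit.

-1426.15

Goods: 832.04 - 2114.56 = -1282.52
Services: -70.85 - 361.63 + 148.32 + 189.40 - 318.27 + 177.70 = -235.33
Primary income: -378.57 + 261.42 - 288.45 - 55.79 = -461.39
Secondary income: 143.35 + 409.74 = 553.09
Current account = (-1282.52) + (-235.33) + (-461.39) + 553.09 = -1426.15
(Excluded from the current account — financial account: domestic pension funds' purchases of foreign equities 193.35, increase in resident deposits held at foreign banks 214.22, new loans extended by domestic banks to foreign borrowers 278.76; capital account: acquisition of foreign patents and trademarks (non-produced assets) 105.97.)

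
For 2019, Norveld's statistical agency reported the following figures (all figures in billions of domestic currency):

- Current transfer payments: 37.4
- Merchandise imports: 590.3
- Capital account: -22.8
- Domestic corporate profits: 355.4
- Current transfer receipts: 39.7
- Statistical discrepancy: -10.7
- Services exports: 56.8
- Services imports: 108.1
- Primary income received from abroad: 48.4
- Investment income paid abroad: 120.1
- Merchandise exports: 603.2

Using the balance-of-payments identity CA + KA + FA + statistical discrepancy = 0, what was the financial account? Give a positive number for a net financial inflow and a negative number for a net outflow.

141.3

Goods balance = 603.2 - 590.3 = 12.9
Services balance = 56.8 - 108.1 = -51.3
Trade balance (goods + services) = 12.9 + (-51.3) = -38.4
Net primary income = 48.4 - 120.1 = -71.7
Net secondary income = 39.7 - 37.4 = 2.3
Current account = -38.4 + (-71.7) + 2.3 = -107.8
Financial account = -(-107.8 + (-22.8) + (-10.7)) = 141.3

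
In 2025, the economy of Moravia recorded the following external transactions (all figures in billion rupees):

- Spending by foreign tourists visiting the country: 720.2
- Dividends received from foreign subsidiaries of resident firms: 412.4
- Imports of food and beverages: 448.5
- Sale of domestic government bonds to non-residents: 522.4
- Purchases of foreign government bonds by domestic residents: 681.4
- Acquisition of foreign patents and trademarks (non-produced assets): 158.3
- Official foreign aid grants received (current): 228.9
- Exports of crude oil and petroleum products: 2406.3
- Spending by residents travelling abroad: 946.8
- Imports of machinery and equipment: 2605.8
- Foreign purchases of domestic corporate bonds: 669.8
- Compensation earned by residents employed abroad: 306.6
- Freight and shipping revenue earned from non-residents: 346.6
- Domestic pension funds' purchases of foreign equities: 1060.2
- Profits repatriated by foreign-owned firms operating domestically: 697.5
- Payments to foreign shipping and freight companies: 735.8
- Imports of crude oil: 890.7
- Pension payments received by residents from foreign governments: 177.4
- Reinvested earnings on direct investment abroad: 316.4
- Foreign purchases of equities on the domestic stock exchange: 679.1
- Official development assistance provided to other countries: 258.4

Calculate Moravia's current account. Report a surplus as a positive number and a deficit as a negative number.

-1668.7

Goods: -890.7 + 2406.3 - 2605.8 - 448.5 = -1538.7
Services: -735.8 + 720.2 - 946.8 + 346.6 = -615.8
Primary income: 412.4 - 697.5 + 306.6 + 316.4 = 337.9
Secondary income: -258.4 + 228.9 + 177.4 = 147.9
Current account = (-1538.7) + (-615.8) + 337.9 + 147.9 = -1668.7
(Excluded from the current account — financial account: sale of domestic government bonds to non-residents 522.4, purchases of foreign government bonds by domestic residents 681.4, foreign purchases of domestic corporate bonds 669.8, domestic pension funds' purchases of foreign equities 1060.2, foreign purchases of equities on the domestic stock exchange 679.1; capital account: acquisition of foreign patents and trademarks (non-produced assets) 158.3.)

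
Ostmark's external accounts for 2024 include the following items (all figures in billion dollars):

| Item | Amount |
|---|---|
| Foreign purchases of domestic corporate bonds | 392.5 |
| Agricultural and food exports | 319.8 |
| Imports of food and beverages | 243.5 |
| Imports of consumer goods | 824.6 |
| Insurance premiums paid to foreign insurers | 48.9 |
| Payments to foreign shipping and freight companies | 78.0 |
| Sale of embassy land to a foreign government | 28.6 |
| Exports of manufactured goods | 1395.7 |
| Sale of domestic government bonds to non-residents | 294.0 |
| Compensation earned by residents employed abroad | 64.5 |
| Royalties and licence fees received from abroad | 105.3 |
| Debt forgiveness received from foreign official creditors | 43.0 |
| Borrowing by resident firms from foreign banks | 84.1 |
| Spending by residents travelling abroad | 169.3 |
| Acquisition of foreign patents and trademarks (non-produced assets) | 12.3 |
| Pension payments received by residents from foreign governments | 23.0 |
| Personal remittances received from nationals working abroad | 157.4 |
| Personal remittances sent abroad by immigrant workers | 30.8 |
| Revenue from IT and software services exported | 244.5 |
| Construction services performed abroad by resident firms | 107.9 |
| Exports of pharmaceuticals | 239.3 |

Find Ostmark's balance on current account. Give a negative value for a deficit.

Goods: 319.8 - 243.5 + 239.3 - 824.6 + 1395.7 = 886.7
Services: 105.3 + 244.5 - 48.9 + 107.9 - 169.3 - 78.0 = 161.5
Primary income: 64.5
Secondary income: 157.4 + 23.0 - 30.8 = 149.6
Current account = 886.7 + 161.5 + 64.5 + 149.6 = 1262.3
(Excluded from the current account — financial account: foreign purchases of domestic corporate bonds 392.5, sale of domestic government bonds to non-residents 294.0, borrowing by resident firms from foreign banks 84.1; capital account: sale of embassy land to a foreign government 28.6, debt forgiveness received from foreign official creditors 43.0, acquisition of foreign patents and trademarks (non-produced assets) 12.3.)

1262.3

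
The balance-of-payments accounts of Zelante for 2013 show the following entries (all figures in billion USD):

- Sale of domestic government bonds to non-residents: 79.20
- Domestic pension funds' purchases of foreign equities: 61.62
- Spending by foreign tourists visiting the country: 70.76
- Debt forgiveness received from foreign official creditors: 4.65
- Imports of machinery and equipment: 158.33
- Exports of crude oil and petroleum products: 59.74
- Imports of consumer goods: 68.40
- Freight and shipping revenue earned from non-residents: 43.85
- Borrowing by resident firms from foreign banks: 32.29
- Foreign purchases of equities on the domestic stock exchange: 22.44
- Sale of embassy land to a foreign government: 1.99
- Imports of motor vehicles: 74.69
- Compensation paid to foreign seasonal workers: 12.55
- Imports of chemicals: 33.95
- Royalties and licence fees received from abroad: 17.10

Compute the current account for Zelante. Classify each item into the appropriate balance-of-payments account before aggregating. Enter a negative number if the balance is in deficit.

Goods: -68.40 - 74.69 - 33.95 - 158.33 + 59.74 = -275.63
Services: 70.76 + 17.10 + 43.85 = 131.71
Primary income: -12.55
Current account = (-275.63) + 131.71 + (-12.55) = -156.47
(Excluded from the current account — financial account: sale of domestic government bonds to non-residents 79.20, domestic pension funds' purchases of foreign equities 61.62, borrowing by resident firms from foreign banks 32.29, foreign purchases of equities on the domestic stock exchange 22.44; capital account: debt forgiveness received from foreign official creditors 4.65, sale of embassy land to a foreign government 1.99.)

-156.47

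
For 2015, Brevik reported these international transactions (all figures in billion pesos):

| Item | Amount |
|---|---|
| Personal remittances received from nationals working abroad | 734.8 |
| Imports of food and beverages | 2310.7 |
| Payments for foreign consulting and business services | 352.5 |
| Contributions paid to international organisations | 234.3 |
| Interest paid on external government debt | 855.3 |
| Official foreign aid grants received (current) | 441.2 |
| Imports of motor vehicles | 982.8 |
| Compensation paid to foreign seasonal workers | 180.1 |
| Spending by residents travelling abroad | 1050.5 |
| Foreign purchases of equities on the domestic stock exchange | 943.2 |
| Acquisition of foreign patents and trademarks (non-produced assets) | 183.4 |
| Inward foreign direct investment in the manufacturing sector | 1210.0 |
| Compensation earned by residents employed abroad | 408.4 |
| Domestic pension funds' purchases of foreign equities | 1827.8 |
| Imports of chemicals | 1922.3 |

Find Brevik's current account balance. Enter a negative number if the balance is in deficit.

-6304.1

Goods: -1922.3 - 982.8 - 2310.7 = -5215.8
Services: -352.5 - 1050.5 = -1403.0
Primary income: -855.3 + 408.4 - 180.1 = -627.0
Secondary income: 734.8 - 234.3 + 441.2 = 941.7
Current account = (-5215.8) + (-1403.0) + (-627.0) + 941.7 = -6304.1
(Excluded from the current account — financial account: foreign purchases of equities on the domestic stock exchange 943.2, inward foreign direct investment in the manufacturing sector 1210.0, domestic pension funds' purchases of foreign equities 1827.8; capital account: acquisition of foreign patents and trademarks (non-produced assets) 183.4.)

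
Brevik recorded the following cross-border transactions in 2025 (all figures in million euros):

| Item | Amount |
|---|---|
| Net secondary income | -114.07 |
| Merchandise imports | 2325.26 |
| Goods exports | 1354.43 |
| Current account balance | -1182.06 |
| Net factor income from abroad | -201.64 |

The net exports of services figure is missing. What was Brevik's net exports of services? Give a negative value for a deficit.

104.48

Current account = goods balance + services balance + net primary income + net secondary income
Sum of the known components = -1286.54
Net exports of services = CA - (known components) = -1182.06 - (-1286.54) = 104.48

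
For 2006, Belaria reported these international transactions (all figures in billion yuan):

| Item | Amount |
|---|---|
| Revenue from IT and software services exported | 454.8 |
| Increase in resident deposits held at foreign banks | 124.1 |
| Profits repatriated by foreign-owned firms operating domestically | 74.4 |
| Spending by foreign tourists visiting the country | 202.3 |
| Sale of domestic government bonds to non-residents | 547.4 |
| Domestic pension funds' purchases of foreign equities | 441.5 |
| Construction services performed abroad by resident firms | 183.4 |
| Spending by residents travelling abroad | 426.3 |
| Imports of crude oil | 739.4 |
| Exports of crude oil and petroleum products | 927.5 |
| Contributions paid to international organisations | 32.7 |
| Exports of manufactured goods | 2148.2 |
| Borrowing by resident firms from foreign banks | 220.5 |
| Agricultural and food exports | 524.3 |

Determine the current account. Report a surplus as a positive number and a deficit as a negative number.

3167.7

Goods: 2148.2 + 524.3 - 739.4 + 927.5 = 2860.6
Services: 454.8 + 202.3 - 426.3 + 183.4 = 414.2
Primary income: -74.4
Secondary income: -32.7
Current account = 2860.6 + 414.2 + (-74.4) + (-32.7) = 3167.7
(Excluded from the current account — financial account: increase in resident deposits held at foreign banks 124.1, sale of domestic government bonds to non-residents 547.4, domestic pension funds' purchases of foreign equities 441.5, borrowing by resident firms from foreign banks 220.5.)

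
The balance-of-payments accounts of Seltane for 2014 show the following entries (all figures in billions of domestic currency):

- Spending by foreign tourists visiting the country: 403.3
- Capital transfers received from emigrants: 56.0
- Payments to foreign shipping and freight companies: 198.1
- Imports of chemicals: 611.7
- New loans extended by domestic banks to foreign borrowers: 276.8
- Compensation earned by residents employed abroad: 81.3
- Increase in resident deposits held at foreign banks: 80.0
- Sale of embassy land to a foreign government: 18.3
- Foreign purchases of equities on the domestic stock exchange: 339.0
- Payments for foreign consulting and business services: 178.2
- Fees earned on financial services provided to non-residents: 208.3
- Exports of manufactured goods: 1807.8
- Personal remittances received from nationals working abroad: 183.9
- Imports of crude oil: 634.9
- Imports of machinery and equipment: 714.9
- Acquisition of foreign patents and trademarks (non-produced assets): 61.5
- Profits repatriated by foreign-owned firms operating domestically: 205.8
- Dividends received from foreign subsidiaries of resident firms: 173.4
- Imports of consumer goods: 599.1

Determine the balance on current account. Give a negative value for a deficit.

-284.7

Goods: -611.7 - 634.9 - 714.9 + 1807.8 - 599.1 = -752.8
Services: -178.2 + 208.3 + 403.3 - 198.1 = 235.3
Primary income: 173.4 - 205.8 + 81.3 = 48.9
Secondary income: 183.9
Current account = (-752.8) + 235.3 + 48.9 + 183.9 = -284.7
(Excluded from the current account — capital account: capital transfers received from emigrants 56.0, sale of embassy land to a foreign government 18.3, acquisition of foreign patents and trademarks (non-produced assets) 61.5; financial account: new loans extended by domestic banks to foreign borrowers 276.8, increase in resident deposits held at foreign banks 80.0, foreign purchases of equities on the domestic stock exchange 339.0.)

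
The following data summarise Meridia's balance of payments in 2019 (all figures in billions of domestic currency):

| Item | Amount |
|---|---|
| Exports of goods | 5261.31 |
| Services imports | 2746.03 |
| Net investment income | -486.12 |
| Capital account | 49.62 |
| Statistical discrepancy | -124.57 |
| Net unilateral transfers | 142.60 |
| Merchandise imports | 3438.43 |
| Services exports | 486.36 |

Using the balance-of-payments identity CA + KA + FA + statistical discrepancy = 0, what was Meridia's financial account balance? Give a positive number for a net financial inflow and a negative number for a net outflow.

Goods balance = 5261.31 - 3438.43 = 1822.88
Services balance = 486.36 - 2746.03 = -2259.67
Trade balance (goods + services) = 1822.88 + (-2259.67) = -436.79
Net primary income = -486.12
Net secondary income = 142.60
Current account = -436.79 + (-486.12) + 142.60 = -780.31
Financial account = -(-780.31 + 49.62 + (-124.57)) = 855.26

855.26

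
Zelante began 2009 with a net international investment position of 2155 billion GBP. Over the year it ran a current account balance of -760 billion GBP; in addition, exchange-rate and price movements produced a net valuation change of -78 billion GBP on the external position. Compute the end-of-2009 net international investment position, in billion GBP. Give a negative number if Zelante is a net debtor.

1317

Change in NIIP = current account + net valuation change = -760 + (-78) = -838
End-of-year NIIP = 2155 + (-838) = 1317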